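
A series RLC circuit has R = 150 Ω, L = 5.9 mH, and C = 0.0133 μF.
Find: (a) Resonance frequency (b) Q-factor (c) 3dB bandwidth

Step 1 — Resonance: ω₀ = 1/√(LC) = 1/√(0.0059·1.33e-08) = 1.129e+05 rad/s.
Step 2 — f₀ = ω₀/(2π) = 1.797e+04 Hz.
Step 3 — Series Q: Q = ω₀L/R = 1.129e+05·0.0059/150 = 4.44.
Step 4 — Bandwidth: Δω = ω₀/Q = 2.542e+04 rad/s; BW = Δω/(2π) = 4046 Hz.

(a) f₀ = 1.797e+04 Hz  (b) Q = 4.44  (c) BW = 4046 Hz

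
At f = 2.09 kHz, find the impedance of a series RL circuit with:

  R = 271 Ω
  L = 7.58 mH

Step 1 — Angular frequency: ω = 2π·f = 2π·2090 = 1.313e+04 rad/s.
Step 2 — Component impedances:
  R: Z = R = 271 Ω
  L: Z = jωL = j·1.313e+04·0.00758 = 0 + j99.54 Ω
Step 3 — Series combination: Z_total = R + L = 271 + j99.54 Ω = 288.7∠20.2° Ω.

Z = 271 + j99.54 Ω = 288.7∠20.2° Ω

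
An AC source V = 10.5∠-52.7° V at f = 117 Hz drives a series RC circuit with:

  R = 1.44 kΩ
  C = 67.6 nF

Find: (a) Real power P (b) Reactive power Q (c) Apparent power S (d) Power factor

Step 1 — Angular frequency: ω = 2π·f = 2π·117 = 735.1 rad/s.
Step 2 — Component impedances:
  R: Z = R = 1440 Ω
  C: Z = 1/(jωC) = -j/(ω·C) = 0 - j2.012e+04 Ω
Step 3 — Series combination: Z_total = R + C = 1440 - j2.012e+04 Ω = 2.017e+04∠-85.9° Ω.
Step 4 — Source phasor: V = 10.5∠-52.7° V = 6.363 - j8.352 V.
Step 5 — Current: I = V / Z = 0.0004355 + j0.000285 A = 0.0005205∠33.2° A.
Step 6 — Complex power: S = V·I* = 0.0003901 - j0.005451 VA.
Step 7 — Real power: P = Re(S) = 0.0003901 W.
Step 8 — Reactive power: Q = Im(S) = -0.005451 VAR.
Step 9 — Apparent power: |S| = 0.005465 VA.
Step 10 — Power factor: PF = P/|S| = 0.07138 (leading).

(a) P = 0.0003901 W  (b) Q = -0.005451 VAR  (c) S = 0.005465 VA  (d) PF = 0.07138 (leading)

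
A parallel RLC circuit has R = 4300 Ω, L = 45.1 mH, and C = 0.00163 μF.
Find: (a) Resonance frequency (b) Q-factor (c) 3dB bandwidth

Step 1 — Resonance: ω₀ = 1/√(LC) = 1/√(0.0451·1.63e-09) = 1.166e+05 rad/s.
Step 2 — f₀ = ω₀/(2π) = 1.856e+04 Hz.
Step 3 — Parallel Q: Q = R/(ω₀L) = 4300/(1.166e+05·0.0451) = 0.8175.
Step 4 — Bandwidth: Δω = ω₀/Q = 1.427e+05 rad/s; BW = Δω/(2π) = 2.271e+04 Hz.

(a) f₀ = 1.856e+04 Hz  (b) Q = 0.8175  (c) BW = 2.271e+04 Hz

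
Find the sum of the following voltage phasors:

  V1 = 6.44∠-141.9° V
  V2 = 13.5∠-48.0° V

Step 1 — Convert each phasor to rectangular form:
  V1 = 6.44·(cos(-141.9°) + j·sin(-141.9°)) = -5.068 - j3.974 V
  V2 = 13.5·(cos(-48.0°) + j·sin(-48.0°)) = 9.033 - j10.03 V
Step 2 — Sum components: V_total = 3.965 - j14.01 V.
Step 3 — Convert to polar: |V_total| = 14.56 V, ∠V_total = -74.2°.

V_total = 14.56∠-74.2° V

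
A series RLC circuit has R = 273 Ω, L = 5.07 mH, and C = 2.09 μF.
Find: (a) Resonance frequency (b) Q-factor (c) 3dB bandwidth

Step 1 — Resonance: ω₀ = 1/√(LC) = 1/√(0.00507·2.09e-06) = 9715 rad/s.
Step 2 — f₀ = ω₀/(2π) = 1546 Hz.
Step 3 — Series Q: Q = ω₀L/R = 9715·0.00507/273 = 0.1804.
Step 4 — Bandwidth: Δω = ω₀/Q = 5.385e+04 rad/s; BW = Δω/(2π) = 8570 Hz.

(a) f₀ = 1546 Hz  (b) Q = 0.1804  (c) BW = 8570 Hz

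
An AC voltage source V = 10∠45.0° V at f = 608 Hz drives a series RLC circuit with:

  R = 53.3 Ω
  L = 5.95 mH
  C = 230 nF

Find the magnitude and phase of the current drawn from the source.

Step 1 — Angular frequency: ω = 2π·f = 2π·608 = 3820 rad/s.
Step 2 — Component impedances:
  R: Z = R = 53.3 Ω
  L: Z = jωL = j·3820·0.00595 = 0 + j22.73 Ω
  C: Z = 1/(jωC) = -j/(ω·C) = 0 - j1138 Ω
Step 3 — Series combination: Z_total = R + L + C = 53.3 - j1115 Ω = 1117∠-87.3° Ω.
Step 4 — Source phasor: V = 10∠45.0° V = 7.071 + j7.071 V.
Step 5 — Ohm's law: I = V / Z_total = (7.071 + j7.071) / (53.3 - j1115) = -0.006023 + j0.006627 A.
Step 6 — Convert to polar: |I| = 0.008955 A, ∠I = 132.3°.

I = 0.008955∠132.3° A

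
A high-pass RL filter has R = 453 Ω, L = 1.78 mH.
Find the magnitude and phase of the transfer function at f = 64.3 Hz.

Step 1 — Angular frequency: ω = 2π·64.3 = 404 rad/s.
Step 2 — Transfer function: H(jω) = jωL/(R + jωL).
Step 3 — Numerator jωL = j·0.7191; denominator R + jωL = 453 + j0.7191.
Step 4 — H = 2.52e-06 + j0.001587.
Step 5 — Magnitude: |H| = 0.001587 (-56.0 dB); phase: φ = 89.9°.

|H| = 0.001587 (-56.0 dB), φ = 89.9°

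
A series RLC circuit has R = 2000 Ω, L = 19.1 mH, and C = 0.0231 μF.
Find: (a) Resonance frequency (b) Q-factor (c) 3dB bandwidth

Step 1 — Resonance: ω₀ = 1/√(LC) = 1/√(0.0191·2.31e-08) = 4.761e+04 rad/s.
Step 2 — f₀ = ω₀/(2π) = 7577 Hz.
Step 3 — Series Q: Q = ω₀L/R = 4.761e+04·0.0191/2000 = 0.4547.
Step 4 — Bandwidth: Δω = ω₀/Q = 1.047e+05 rad/s; BW = Δω/(2π) = 1.667e+04 Hz.

(a) f₀ = 7577 Hz  (b) Q = 0.4547  (c) BW = 1.667e+04 Hz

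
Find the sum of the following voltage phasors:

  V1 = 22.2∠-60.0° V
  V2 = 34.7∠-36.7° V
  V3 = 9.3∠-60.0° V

Step 1 — Convert each phasor to rectangular form:
  V1 = 22.2·(cos(-60.0°) + j·sin(-60.0°)) = 11.1 - j19.23 V
  V2 = 34.7·(cos(-36.7°) + j·sin(-36.7°)) = 27.82 - j20.74 V
  V3 = 9.3·(cos(-60.0°) + j·sin(-60.0°)) = 4.65 - j8.054 V
Step 2 — Sum components: V_total = 43.57 - j48.02 V.
Step 3 — Convert to polar: |V_total| = 64.84 V, ∠V_total = -47.8°.

V_total = 64.84∠-47.8° V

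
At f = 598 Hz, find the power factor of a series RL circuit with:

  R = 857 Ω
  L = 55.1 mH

Step 1 — Angular frequency: ω = 2π·f = 2π·598 = 3757 rad/s.
Step 2 — Component impedances:
  R: Z = R = 857 Ω
  L: Z = jωL = j·3757·0.0551 = 0 + j207 Ω
Step 3 — Series combination: Z_total = R + L = 857 + j207 Ω = 881.7∠13.6° Ω.
Step 4 — Power factor: PF = cos(φ) = Re(Z)/|Z| = 857/881.7 = 0.972.
Step 5 — Type: Im(Z) = 207 ⇒ lagging (phase φ = 13.6°).

PF = 0.972 (lagging, φ = 13.6°)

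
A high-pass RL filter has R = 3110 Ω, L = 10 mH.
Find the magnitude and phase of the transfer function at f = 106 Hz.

Step 1 — Angular frequency: ω = 2π·106 = 666 rad/s.
Step 2 — Transfer function: H(jω) = jωL/(R + jωL).
Step 3 — Numerator jωL = j·6.66; denominator R + jωL = 3110 + j6.66.
Step 4 — H = 4.586e-06 + j0.002142.
Step 5 — Magnitude: |H| = 0.002142 (-53.4 dB); phase: φ = 89.9°.

|H| = 0.002142 (-53.4 dB), φ = 89.9°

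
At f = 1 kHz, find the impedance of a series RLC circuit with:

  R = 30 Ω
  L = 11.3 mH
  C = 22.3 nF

Step 1 — Angular frequency: ω = 2π·f = 2π·1000 = 6283 rad/s.
Step 2 — Component impedances:
  R: Z = R = 30 Ω
  L: Z = jωL = j·6283·0.0113 = 0 + j71 Ω
  C: Z = 1/(jωC) = -j/(ω·C) = 0 - j7137 Ω
Step 3 — Series combination: Z_total = R + L + C = 30 - j7066 Ω = 7066∠-89.8° Ω.

Z = 30 - j7066 Ω = 7066∠-89.8° Ω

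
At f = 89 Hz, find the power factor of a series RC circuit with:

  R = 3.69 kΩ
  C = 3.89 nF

Step 1 — Angular frequency: ω = 2π·f = 2π·89 = 559.2 rad/s.
Step 2 — Component impedances:
  R: Z = R = 3690 Ω
  C: Z = 1/(jωC) = -j/(ω·C) = 0 - j4.597e+05 Ω
Step 3 — Series combination: Z_total = R + C = 3690 - j4.597e+05 Ω = 4.597e+05∠-89.5° Ω.
Step 4 — Power factor: PF = cos(φ) = Re(Z)/|Z| = 3690/4.597e+05 = 0.008027.
Step 5 — Type: Im(Z) = -4.597e+05 ⇒ leading (phase φ = -89.5°).

PF = 0.008027 (leading, φ = -89.5°)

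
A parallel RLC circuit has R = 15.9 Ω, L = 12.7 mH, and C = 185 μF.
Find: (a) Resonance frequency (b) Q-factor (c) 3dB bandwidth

Step 1 — Resonance: ω₀ = 1/√(LC) = 1/√(0.0127·0.000185) = 652.4 rad/s.
Step 2 — f₀ = ω₀/(2π) = 103.8 Hz.
Step 3 — Parallel Q: Q = R/(ω₀L) = 15.9/(652.4·0.0127) = 1.919.
Step 4 — Bandwidth: Δω = ω₀/Q = 340 rad/s; BW = Δω/(2π) = 54.11 Hz.

(a) f₀ = 103.8 Hz  (b) Q = 1.919  (c) BW = 54.11 Hz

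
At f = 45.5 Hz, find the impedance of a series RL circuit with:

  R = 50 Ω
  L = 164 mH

Step 1 — Angular frequency: ω = 2π·f = 2π·45.5 = 285.9 rad/s.
Step 2 — Component impedances:
  R: Z = R = 50 Ω
  L: Z = jωL = j·285.9·0.164 = 0 + j46.89 Ω
Step 3 — Series combination: Z_total = R + L = 50 + j46.89 Ω = 68.54∠43.2° Ω.

Z = 50 + j46.89 Ω = 68.54∠43.2° Ω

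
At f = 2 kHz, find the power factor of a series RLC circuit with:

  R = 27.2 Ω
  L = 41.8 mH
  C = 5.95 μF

Step 1 — Angular frequency: ω = 2π·f = 2π·2000 = 1.257e+04 rad/s.
Step 2 — Component impedances:
  R: Z = R = 27.2 Ω
  L: Z = jωL = j·1.257e+04·0.0418 = 0 + j525.3 Ω
  C: Z = 1/(jωC) = -j/(ω·C) = 0 - j13.37 Ω
Step 3 — Series combination: Z_total = R + L + C = 27.2 + j511.9 Ω = 512.6∠87.0° Ω.
Step 4 — Power factor: PF = cos(φ) = Re(Z)/|Z| = 27.2/512.6 = 0.05306.
Step 5 — Type: Im(Z) = 511.9 ⇒ lagging (phase φ = 87.0°).

PF = 0.05306 (lagging, φ = 87.0°)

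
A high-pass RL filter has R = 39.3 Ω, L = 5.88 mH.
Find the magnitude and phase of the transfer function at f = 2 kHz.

Step 1 — Angular frequency: ω = 2π·2000 = 1.257e+04 rad/s.
Step 2 — Transfer function: H(jω) = jωL/(R + jωL).
Step 3 — Numerator jωL = j·73.89; denominator R + jωL = 39.3 + j73.89.
Step 4 — H = 0.7795 + j0.4146.
Step 5 — Magnitude: |H| = 0.8829 (-1.1 dB); phase: φ = 28.0°.

|H| = 0.8829 (-1.1 dB), φ = 28.0°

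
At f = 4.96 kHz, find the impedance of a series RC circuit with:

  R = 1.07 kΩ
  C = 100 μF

Step 1 — Angular frequency: ω = 2π·f = 2π·4960 = 3.116e+04 rad/s.
Step 2 — Component impedances:
  R: Z = R = 1070 Ω
  C: Z = 1/(jωC) = -j/(ω·C) = 0 - j0.3209 Ω
Step 3 — Series combination: Z_total = R + C = 1070 - j0.3209 Ω = 1070∠-0.0° Ω.

Z = 1070 - j0.3209 Ω = 1070∠-0.0° Ω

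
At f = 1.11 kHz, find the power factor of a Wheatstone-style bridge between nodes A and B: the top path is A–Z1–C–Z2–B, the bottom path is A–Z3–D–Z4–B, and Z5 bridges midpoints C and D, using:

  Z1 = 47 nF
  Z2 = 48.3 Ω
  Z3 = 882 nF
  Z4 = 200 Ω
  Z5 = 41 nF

Step 1 — Angular frequency: ω = 2π·f = 2π·1110 = 6974 rad/s.
Step 2 — Component impedances:
  Z1: Z = 1/(jωC) = -j/(ω·C) = 0 - j3051 Ω
  Z2: Z = R = 48.3 Ω
  Z3: Z = 1/(jωC) = -j/(ω·C) = 0 - j162.6 Ω
  Z4: Z = R = 200 Ω
  Z5: Z = 1/(jωC) = -j/(ω·C) = 0 - j3497 Ω
Step 3 — Bridge requires nodal analysis (the Z5 bridge couples midpoints C and D, so the two paths cannot be reduced to a simple series/parallel combination). Setting node B to ground and injecting 1 A at node A, the 3-node admittance system at A, C, D solves to V_A = Z_AB = 177.4 - j174.9 Ω = 249.1∠-44.6° Ω.
Step 4 — Power factor: PF = cos(φ) = Re(Z)/|Z| = 177.355/249.067 = 0.7121.
Step 5 — Type: Im(Z) = -174.9 ⇒ leading (phase φ = -44.6°).

PF = 0.7121 (leading, φ = -44.6°)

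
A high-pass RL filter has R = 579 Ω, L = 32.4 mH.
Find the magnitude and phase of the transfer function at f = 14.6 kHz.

Step 1 — Angular frequency: ω = 2π·1.46e+04 = 9.173e+04 rad/s.
Step 2 — Transfer function: H(jω) = jωL/(R + jωL).
Step 3 — Numerator jωL = j·2972; denominator R + jωL = 579 + j2972.
Step 4 — H = 0.9634 + j0.1877.
Step 5 — Magnitude: |H| = 0.9815 (-0.2 dB); phase: φ = 11.0°.

|H| = 0.9815 (-0.2 dB), φ = 11.0°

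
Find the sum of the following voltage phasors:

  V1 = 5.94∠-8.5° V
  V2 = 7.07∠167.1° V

Step 1 — Convert each phasor to rectangular form:
  V1 = 5.94·(cos(-8.5°) + j·sin(-8.5°)) = 5.875 - j0.878 V
  V2 = 7.07·(cos(167.1°) + j·sin(167.1°)) = -6.892 + j1.578 V
Step 2 — Sum components: V_total = -1.017 + j0.7004 V.
Step 3 — Convert to polar: |V_total| = 1.235 V, ∠V_total = 145.4°.

V_total = 1.235∠145.4° V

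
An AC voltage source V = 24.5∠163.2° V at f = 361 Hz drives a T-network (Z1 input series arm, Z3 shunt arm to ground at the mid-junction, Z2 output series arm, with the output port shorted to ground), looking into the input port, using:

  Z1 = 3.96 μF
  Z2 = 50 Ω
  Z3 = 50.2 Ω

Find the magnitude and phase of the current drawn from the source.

Step 1 — Angular frequency: ω = 2π·f = 2π·361 = 2268 rad/s.
Step 2 — Component impedances:
  Z1: Z = 1/(jωC) = -j/(ω·C) = 0 - j111.3 Ω
  Z2: Z = R = 50 Ω
  Z3: Z = R = 50.2 Ω
Step 3 — With the output port shorted to ground, the output series arm Z2 runs from the junction to ground; the shunt arm Z3 also runs from the junction to ground. They appear in parallel: Z3 || Z2 = 25.05 Ω.
Step 4 — Series with input arm Z1: Z_in = Z1 + (Z3 || Z2) = 25.05 - j111.3 Ω = 114.1∠-77.3° Ω.
Step 5 — Source phasor: V = 24.5∠163.2° V = -23.45 + j7.081 V.
Step 6 — Ohm's law: I = V / Z_total = (-23.45 + j7.081) / (25.05 - j111.3) = -0.1057 - j0.1869 A.
Step 7 — Convert to polar: |I| = 0.2147 A, ∠I = -119.5°.

I = 0.2147∠-119.5° A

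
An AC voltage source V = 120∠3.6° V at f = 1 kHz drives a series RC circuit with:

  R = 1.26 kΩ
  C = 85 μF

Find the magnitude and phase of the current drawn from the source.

Step 1 — Angular frequency: ω = 2π·f = 2π·1000 = 6283 rad/s.
Step 2 — Component impedances:
  R: Z = R = 1260 Ω
  C: Z = 1/(jωC) = -j/(ω·C) = 0 - j1.872 Ω
Step 3 — Series combination: Z_total = R + C = 1260 - j1.872 Ω = 1260∠-0.1° Ω.
Step 4 — Source phasor: V = 120∠3.6° V = 119.8 + j7.535 V.
Step 5 — Ohm's law: I = V / Z_total = (119.8 + j7.535) / (1260 - j1.872) = 0.09504 + j0.006121 A.
Step 6 — Convert to polar: |I| = 0.09524 A, ∠I = 3.7°.

I = 0.09524∠3.7° A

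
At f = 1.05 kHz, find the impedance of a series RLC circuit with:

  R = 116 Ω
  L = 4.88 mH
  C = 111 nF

Step 1 — Angular frequency: ω = 2π·f = 2π·1050 = 6597 rad/s.
Step 2 — Component impedances:
  R: Z = R = 116 Ω
  L: Z = jωL = j·6597·0.00488 = 0 + j32.2 Ω
  C: Z = 1/(jωC) = -j/(ω·C) = 0 - j1366 Ω
Step 3 — Series combination: Z_total = R + L + C = 116 - j1333 Ω = 1338∠-85.0° Ω.

Z = 116 - j1333 Ω = 1338∠-85.0° Ω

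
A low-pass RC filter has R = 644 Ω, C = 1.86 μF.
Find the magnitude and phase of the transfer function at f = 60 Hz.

Step 1 — Angular frequency: ω = 2π·60 = 377 rad/s.
Step 2 — Transfer function: H(jω) = 1/(1 + jωRC).
Step 3 — Denominator: 1 + jωRC = 1 + j·377·644·1.86e-06 = 1 + j0.4516.
Step 4 — H = 0.8306 - j0.3751.
Step 5 — Magnitude: |H| = 0.9114 (-0.8 dB); phase: φ = -24.3°.

|H| = 0.9114 (-0.8 dB), φ = -24.3°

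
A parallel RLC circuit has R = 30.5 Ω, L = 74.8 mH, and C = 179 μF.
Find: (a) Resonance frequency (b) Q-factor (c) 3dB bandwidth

Step 1 — Resonance: ω₀ = 1/√(LC) = 1/√(0.0748·0.000179) = 273.3 rad/s.
Step 2 — f₀ = ω₀/(2π) = 43.5 Hz.
Step 3 — Parallel Q: Q = R/(ω₀L) = 30.5/(273.3·0.0748) = 1.492.
Step 4 — Bandwidth: Δω = ω₀/Q = 183.2 rad/s; BW = Δω/(2π) = 29.15 Hz.

(a) f₀ = 43.5 Hz  (b) Q = 1.492  (c) BW = 29.15 Hz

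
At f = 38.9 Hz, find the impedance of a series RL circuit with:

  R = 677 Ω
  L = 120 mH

Step 1 — Angular frequency: ω = 2π·f = 2π·38.9 = 244.4 rad/s.
Step 2 — Component impedances:
  R: Z = R = 677 Ω
  L: Z = jωL = j·244.4·0.12 = 0 + j29.33 Ω
Step 3 — Series combination: Z_total = R + L = 677 + j29.33 Ω = 677.6∠2.5° Ω.

Z = 677 + j29.33 Ω = 677.6∠2.5° Ω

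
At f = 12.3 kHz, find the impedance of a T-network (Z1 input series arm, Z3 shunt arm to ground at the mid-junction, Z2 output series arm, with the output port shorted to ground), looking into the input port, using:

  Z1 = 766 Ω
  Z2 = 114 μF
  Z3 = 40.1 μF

Step 1 — Angular frequency: ω = 2π·f = 2π·1.23e+04 = 7.728e+04 rad/s.
Step 2 — Component impedances:
  Z1: Z = R = 766 Ω
  Z2: Z = 1/(jωC) = -j/(ω·C) = 0 - j0.1135 Ω
  Z3: Z = 1/(jωC) = -j/(ω·C) = 0 - j0.3227 Ω
Step 3 — With the output port shorted to ground, the output series arm Z2 runs from the junction to ground; the shunt arm Z3 also runs from the junction to ground. They appear in parallel: Z3 || Z2 = 0 - j0.08397 Ω.
Step 4 — Series with input arm Z1: Z_in = Z1 + (Z3 || Z2) = 766 - j0.08397 Ω = 766∠-0.0° Ω.

Z = 766 - j0.08397 Ω = 766∠-0.0° Ω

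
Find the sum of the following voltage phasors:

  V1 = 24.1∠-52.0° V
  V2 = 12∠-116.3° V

Step 1 — Convert each phasor to rectangular form:
  V1 = 24.1·(cos(-52.0°) + j·sin(-52.0°)) = 14.84 - j18.99 V
  V2 = 12·(cos(-116.3°) + j·sin(-116.3°)) = -5.317 - j10.76 V
Step 2 — Sum components: V_total = 9.521 - j29.75 V.
Step 3 — Convert to polar: |V_total| = 31.24 V, ∠V_total = -72.3°.

V_total = 31.24∠-72.3° V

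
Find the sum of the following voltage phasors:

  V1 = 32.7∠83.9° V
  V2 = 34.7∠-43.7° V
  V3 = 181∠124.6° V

Step 1 — Convert each phasor to rectangular form:
  V1 = 32.7·(cos(83.9°) + j·sin(83.9°)) = 3.475 + j32.51 V
  V2 = 34.7·(cos(-43.7°) + j·sin(-43.7°)) = 25.09 - j23.97 V
  V3 = 181·(cos(124.6°) + j·sin(124.6°)) = -102.8 + j149 V
Step 2 — Sum components: V_total = -74.22 + j157.5 V.
Step 3 — Convert to polar: |V_total| = 174.1 V, ∠V_total = 115.2°.

V_total = 174.1∠115.2° V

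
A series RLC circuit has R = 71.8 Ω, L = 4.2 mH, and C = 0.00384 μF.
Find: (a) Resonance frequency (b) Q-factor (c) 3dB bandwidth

Step 1 — Resonance condition Im(Z)=0 gives ω₀ = 1/√(LC).
Step 2 — ω₀ = 1/√(0.0042·3.84e-09) = 2.49e+05 rad/s.
Step 3 — f₀ = ω₀/(2π) = 3.963e+04 Hz.
Step 4 — Series Q: Q = ω₀L/R = 2.49e+05·0.0042/71.8 = 14.57.
Step 5 — 3dB bandwidth: Δω = ω₀/Q = 1.71e+04 rad/s; BW = Δω/(2π) = 2721 Hz.

(a) f₀ = 3.963e+04 Hz  (b) Q = 14.57  (c) BW = 2721 Hz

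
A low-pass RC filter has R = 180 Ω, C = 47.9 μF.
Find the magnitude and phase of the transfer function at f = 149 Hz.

Step 1 — Angular frequency: ω = 2π·149 = 936.2 rad/s.
Step 2 — Transfer function: H(jω) = 1/(1 + jωRC).
Step 3 — Denominator: 1 + jωRC = 1 + j·936.2·180·4.79e-05 = 1 + j8.072.
Step 4 — H = 0.01512 - j0.122.
Step 5 — Magnitude: |H| = 0.1229 (-18.2 dB); phase: φ = -82.9°.

|H| = 0.1229 (-18.2 dB), φ = -82.9°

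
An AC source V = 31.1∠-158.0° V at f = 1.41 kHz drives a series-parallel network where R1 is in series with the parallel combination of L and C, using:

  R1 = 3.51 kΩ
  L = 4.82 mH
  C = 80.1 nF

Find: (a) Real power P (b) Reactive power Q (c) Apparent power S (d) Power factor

Step 1 — Angular frequency: ω = 2π·f = 2π·1410 = 8859 rad/s.
Step 2 — Component impedances:
  R1: Z = R = 3510 Ω
  L: Z = jωL = j·8859·0.00482 = 0 + j42.7 Ω
  C: Z = 1/(jωC) = -j/(ω·C) = 0 - j1409 Ω
Step 3 — Parallel branch: L || C = 1/(1/L + 1/C) = 0 + j44.04 Ω.
Step 4 — Series with R1: Z_total = R1 + (L || C) = 3510 + j44.04 Ω = 3510∠0.7° Ω.
Step 5 — Source phasor: V = 31.1∠-158.0° V = -28.84 - j11.65 V.
Step 6 — Current: I = V / Z = -0.008256 - j0.003216 A = 0.00886∠-158.7° A.
Step 7 — Complex power: S = V·I* = 0.2755 + j0.003457 VA.
Step 8 — Real power: P = Re(S) = 0.2755 W.
Step 9 — Reactive power: Q = Im(S) = 0.003457 VAR.
Step 10 — Apparent power: |S| = 0.2755 VA.
Step 11 — Power factor: PF = P/|S| = 0.9999 (lagging).

(a) P = 0.2755 W  (b) Q = 0.003457 VAR  (c) S = 0.2755 VA  (d) PF = 0.9999 (lagging)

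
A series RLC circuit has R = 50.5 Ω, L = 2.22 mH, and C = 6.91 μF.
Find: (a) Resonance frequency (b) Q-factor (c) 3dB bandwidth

Step 1 — Resonance condition Im(Z)=0 gives ω₀ = 1/√(LC).
Step 2 — ω₀ = 1/√(0.00222·6.91e-06) = 8074 rad/s.
Step 3 — f₀ = ω₀/(2π) = 1285 Hz.
Step 4 — Series Q: Q = ω₀L/R = 8074·0.00222/50.5 = 0.3549.
Step 5 — 3dB bandwidth: Δω = ω₀/Q = 2.275e+04 rad/s; BW = Δω/(2π) = 3620 Hz.

(a) f₀ = 1285 Hz  (b) Q = 0.3549  (c) BW = 3620 Hz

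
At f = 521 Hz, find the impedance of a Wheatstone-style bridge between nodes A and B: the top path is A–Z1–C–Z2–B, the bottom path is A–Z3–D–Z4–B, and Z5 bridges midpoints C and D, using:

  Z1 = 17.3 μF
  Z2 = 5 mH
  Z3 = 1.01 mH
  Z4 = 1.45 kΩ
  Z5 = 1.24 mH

Step 1 — Angular frequency: ω = 2π·f = 2π·521 = 3274 rad/s.
Step 2 — Component impedances:
  Z1: Z = 1/(jωC) = -j/(ω·C) = 0 - j17.66 Ω
  Z2: Z = jωL = j·3274·0.005 = 0 + j16.37 Ω
  Z3: Z = jωL = j·3274·0.00101 = 0 + j3.306 Ω
  Z4: Z = R = 1450 Ω
  Z5: Z = jωL = j·3274·0.00124 = 0 + j4.059 Ω
Step 3 — Bridge requires nodal analysis (the Z5 bridge couples midpoints C and D, so the two paths cannot be reduced to a simple series/parallel combination). Setting node B to ground and injecting 1 A at node A, the 3-node admittance system at A, C, D solves to V_A = Z_AB = 0.3753 + j29 Ω = 29∠89.3° Ω.

Z = 0.3753 + j29 Ω = 29∠89.3° Ω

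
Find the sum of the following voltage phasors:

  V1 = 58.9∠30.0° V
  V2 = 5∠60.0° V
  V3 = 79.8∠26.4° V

Step 1 — Convert each phasor to rectangular form:
  V1 = 58.9·(cos(30.0°) + j·sin(30.0°)) = 51.01 + j29.45 V
  V2 = 5·(cos(60.0°) + j·sin(60.0°)) = 2.5 + j4.33 V
  V3 = 79.8·(cos(26.4°) + j·sin(26.4°)) = 71.48 + j35.48 V
Step 2 — Sum components: V_total = 125 + j69.26 V.
Step 3 — Convert to polar: |V_total| = 142.9 V, ∠V_total = 29.0°.

V_total = 142.9∠29.0° V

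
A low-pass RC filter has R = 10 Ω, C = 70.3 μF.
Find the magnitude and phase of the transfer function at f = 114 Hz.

Step 1 — Angular frequency: ω = 2π·114 = 716.3 rad/s.
Step 2 — Transfer function: H(jω) = 1/(1 + jωRC).
Step 3 — Denominator: 1 + jωRC = 1 + j·716.3·10·7.03e-05 = 1 + j0.5035.
Step 4 — H = 0.7977 - j0.4017.
Step 5 — Magnitude: |H| = 0.8932 (-1.0 dB); phase: φ = -26.7°.

|H| = 0.8932 (-1.0 dB), φ = -26.7°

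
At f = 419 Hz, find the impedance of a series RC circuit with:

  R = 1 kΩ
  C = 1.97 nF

Step 1 — Angular frequency: ω = 2π·f = 2π·419 = 2633 rad/s.
Step 2 — Component impedances:
  R: Z = R = 1000 Ω
  C: Z = 1/(jωC) = -j/(ω·C) = 0 - j1.928e+05 Ω
Step 3 — Series combination: Z_total = R + C = 1000 - j1.928e+05 Ω = 1.928e+05∠-89.7° Ω.

Z = 1000 - j1.928e+05 Ω = 1.928e+05∠-89.7° Ω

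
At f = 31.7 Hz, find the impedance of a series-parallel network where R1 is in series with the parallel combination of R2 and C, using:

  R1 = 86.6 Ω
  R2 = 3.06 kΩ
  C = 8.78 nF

Step 1 — Angular frequency: ω = 2π·f = 2π·31.7 = 199.2 rad/s.
Step 2 — Component impedances:
  R1: Z = R = 86.6 Ω
  R2: Z = R = 3060 Ω
  C: Z = 1/(jωC) = -j/(ω·C) = 0 - j5.718e+05 Ω
Step 3 — Parallel branch: R2 || C = 1/(1/R2 + 1/C) = 3060 - j16.37 Ω.
Step 4 — Series with R1: Z_total = R1 + (R2 || C) = 3147 - j16.37 Ω = 3147∠-0.3° Ω.

Z = 3147 - j16.37 Ω = 3147∠-0.3° Ω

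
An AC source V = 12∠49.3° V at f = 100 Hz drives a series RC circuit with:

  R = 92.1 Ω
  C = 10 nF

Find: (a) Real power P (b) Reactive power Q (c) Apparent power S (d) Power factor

Step 1 — Angular frequency: ω = 2π·f = 2π·100 = 628.3 rad/s.
Step 2 — Component impedances:
  R: Z = R = 92.1 Ω
  C: Z = 1/(jωC) = -j/(ω·C) = 0 - j1.592e+05 Ω
Step 3 — Series combination: Z_total = R + C = 92.1 - j1.592e+05 Ω = 1.592e+05∠-90.0° Ω.
Step 4 — Source phasor: V = 12∠49.3° V = 7.825 + j9.098 V.
Step 5 — Current: I = V / Z = -5.713e-05 + j4.92e-05 A = 7.54e-05∠139.3° A.
Step 6 — Complex power: S = V·I* = 5.236e-07 - j0.0009048 VA.
Step 7 — Real power: P = Re(S) = 5.236e-07 W.
Step 8 — Reactive power: Q = Im(S) = -0.0009048 VAR.
Step 9 — Apparent power: |S| = 0.0009048 VA.
Step 10 — Power factor: PF = P/|S| = 0.0005787 (leading).

(a) P = 5.236e-07 W  (b) Q = -0.0009048 VAR  (c) S = 0.0009048 VA  (d) PF = 0.0005787 (leading)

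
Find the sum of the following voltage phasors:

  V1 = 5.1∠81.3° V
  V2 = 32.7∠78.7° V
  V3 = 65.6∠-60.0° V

Step 1 — Convert each phasor to rectangular form:
  V1 = 5.1·(cos(81.3°) + j·sin(81.3°)) = 0.7714 + j5.041 V
  V2 = 32.7·(cos(78.7°) + j·sin(78.7°)) = 6.407 + j32.07 V
  V3 = 65.6·(cos(-60.0°) + j·sin(-60.0°)) = 32.8 - j56.81 V
Step 2 — Sum components: V_total = 39.98 - j19.7 V.
Step 3 — Convert to polar: |V_total| = 44.57 V, ∠V_total = -26.2°.

V_total = 44.57∠-26.2° V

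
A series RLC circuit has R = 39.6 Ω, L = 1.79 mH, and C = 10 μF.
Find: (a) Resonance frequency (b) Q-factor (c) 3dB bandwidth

Step 1 — Resonance condition Im(Z)=0 gives ω₀ = 1/√(LC).
Step 2 — ω₀ = 1/√(0.00179·1e-05) = 7474 rad/s.
Step 3 — f₀ = ω₀/(2π) = 1190 Hz.
Step 4 — Series Q: Q = ω₀L/R = 7474·0.00179/39.6 = 0.3379.
Step 5 — 3dB bandwidth: Δω = ω₀/Q = 2.212e+04 rad/s; BW = Δω/(2π) = 3521 Hz.

(a) f₀ = 1190 Hz  (b) Q = 0.3379  (c) BW = 3521 Hz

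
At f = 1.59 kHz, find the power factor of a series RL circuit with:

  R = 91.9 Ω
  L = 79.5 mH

Step 1 — Angular frequency: ω = 2π·f = 2π·1590 = 9990 rad/s.
Step 2 — Component impedances:
  R: Z = R = 91.9 Ω
  L: Z = jωL = j·9990·0.0795 = 0 + j794.2 Ω
Step 3 — Series combination: Z_total = R + L = 91.9 + j794.2 Ω = 799.5∠83.4° Ω.
Step 4 — Power factor: PF = cos(φ) = Re(Z)/|Z| = 91.9/799.5 = 0.1149.
Step 5 — Type: Im(Z) = 794.2 ⇒ lagging (phase φ = 83.4°).

PF = 0.1149 (lagging, φ = 83.4°)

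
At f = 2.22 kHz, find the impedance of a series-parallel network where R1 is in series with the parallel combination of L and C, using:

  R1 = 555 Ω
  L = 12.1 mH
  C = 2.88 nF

Step 1 — Angular frequency: ω = 2π·f = 2π·2220 = 1.395e+04 rad/s.
Step 2 — Component impedances:
  R1: Z = R = 555 Ω
  L: Z = jωL = j·1.395e+04·0.0121 = 0 + j168.8 Ω
  C: Z = 1/(jωC) = -j/(ω·C) = 0 - j2.489e+04 Ω
Step 3 — Parallel branch: L || C = 1/(1/L + 1/C) = 0 + j169.9 Ω.
Step 4 — Series with R1: Z_total = R1 + (L || C) = 555 + j169.9 Ω = 580.4∠17.0° Ω.

Z = 555 + j169.9 Ω = 580.4∠17.0° Ω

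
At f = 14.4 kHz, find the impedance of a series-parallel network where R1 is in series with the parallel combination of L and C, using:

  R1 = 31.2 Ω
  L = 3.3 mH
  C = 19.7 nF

Step 1 — Angular frequency: ω = 2π·f = 2π·1.44e+04 = 9.048e+04 rad/s.
Step 2 — Component impedances:
  R1: Z = R = 31.2 Ω
  L: Z = jωL = j·9.048e+04·0.0033 = 0 + j298.6 Ω
  C: Z = 1/(jωC) = -j/(ω·C) = 0 - j561 Ω
Step 3 — Parallel branch: L || C = 1/(1/L + 1/C) = 0 + j638.2 Ω.
Step 4 — Series with R1: Z_total = R1 + (L || C) = 31.2 + j638.2 Ω = 639∠87.2° Ω.

Z = 31.2 + j638.2 Ω = 639∠87.2° Ω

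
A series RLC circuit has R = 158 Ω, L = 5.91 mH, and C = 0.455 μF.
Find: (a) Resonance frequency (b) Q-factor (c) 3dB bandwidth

Step 1 — Resonance: ω₀ = 1/√(LC) = 1/√(0.00591·4.55e-07) = 1.928e+04 rad/s.
Step 2 — f₀ = ω₀/(2π) = 3069 Hz.
Step 3 — Series Q: Q = ω₀L/R = 1.928e+04·0.00591/158 = 0.7213.
Step 4 — Bandwidth: Δω = ω₀/Q = 2.673e+04 rad/s; BW = Δω/(2π) = 4255 Hz.

(a) f₀ = 3069 Hz  (b) Q = 0.7213  (c) BW = 4255 Hz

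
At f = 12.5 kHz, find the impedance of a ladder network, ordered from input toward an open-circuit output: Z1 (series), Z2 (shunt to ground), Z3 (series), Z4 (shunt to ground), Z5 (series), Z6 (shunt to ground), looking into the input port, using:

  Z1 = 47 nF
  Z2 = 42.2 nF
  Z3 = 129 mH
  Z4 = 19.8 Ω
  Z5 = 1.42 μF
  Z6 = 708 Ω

Step 1 — Angular frequency: ω = 2π·f = 2π·1.25e+04 = 7.854e+04 rad/s.
Step 2 — Component impedances:
  Z1: Z = 1/(jωC) = -j/(ω·C) = 0 - j270.9 Ω
  Z2: Z = 1/(jωC) = -j/(ω·C) = 0 - j301.7 Ω
  Z3: Z = jωL = j·7.854e+04·0.129 = 0 + j1.013e+04 Ω
  Z4: Z = R = 19.8 Ω
  Z5: Z = 1/(jωC) = -j/(ω·C) = 0 - j8.966 Ω
  Z6: Z = R = 708 Ω
Step 3 — Ladder network (open output): work backward from the far end, alternating series and parallel combinations. Z_in = 0.01815 - j581.9 Ω = 581.9∠-90.0° Ω.

Z = 0.01815 - j581.9 Ω = 581.9∠-90.0° Ω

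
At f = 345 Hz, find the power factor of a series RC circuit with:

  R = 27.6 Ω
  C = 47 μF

Step 1 — Angular frequency: ω = 2π·f = 2π·345 = 2168 rad/s.
Step 2 — Component impedances:
  R: Z = R = 27.6 Ω
  C: Z = 1/(jωC) = -j/(ω·C) = 0 - j9.815 Ω
Step 3 — Series combination: Z_total = R + C = 27.6 - j9.815 Ω = 29.29∠-19.6° Ω.
Step 4 — Power factor: PF = cos(φ) = Re(Z)/|Z| = 27.6/29.293 = 0.9422.
Step 5 — Type: Im(Z) = -9.815 ⇒ leading (phase φ = -19.6°).

PF = 0.9422 (leading, φ = -19.6°)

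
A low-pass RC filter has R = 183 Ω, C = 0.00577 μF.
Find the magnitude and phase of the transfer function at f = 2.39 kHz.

Step 1 — Angular frequency: ω = 2π·2390 = 1.502e+04 rad/s.
Step 2 — Transfer function: H(jω) = 1/(1 + jωRC).
Step 3 — Denominator: 1 + jωRC = 1 + j·1.502e+04·183·5.77e-09 = 1 + j0.01586.
Step 4 — H = 0.9997 - j0.01585.
Step 5 — Magnitude: |H| = 0.9999 (-0.0 dB); phase: φ = -0.9°.

|H| = 0.9999 (-0.0 dB), φ = -0.9°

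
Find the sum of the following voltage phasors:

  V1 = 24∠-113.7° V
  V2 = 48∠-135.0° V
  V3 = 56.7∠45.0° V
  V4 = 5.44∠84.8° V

Step 1 — Convert each phasor to rectangular form:
  V1 = 24·(cos(-113.7°) + j·sin(-113.7°)) = -9.647 - j21.98 V
  V2 = 48·(cos(-135.0°) + j·sin(-135.0°)) = -33.94 - j33.94 V
  V3 = 56.7·(cos(45.0°) + j·sin(45.0°)) = 40.09 + j40.09 V
  V4 = 5.44·(cos(84.8°) + j·sin(84.8°)) = 0.493 + j5.418 V
Step 2 — Sum components: V_total = -3.002 - j10.41 V.
Step 3 — Convert to polar: |V_total| = 10.83 V, ∠V_total = -106.1°.

V_total = 10.83∠-106.1° V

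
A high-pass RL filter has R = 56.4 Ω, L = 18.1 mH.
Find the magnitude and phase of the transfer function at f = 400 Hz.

Step 1 — Angular frequency: ω = 2π·400 = 2513 rad/s.
Step 2 — Transfer function: H(jω) = jωL/(R + jωL).
Step 3 — Numerator jωL = j·45.49; denominator R + jωL = 56.4 + j45.49.
Step 4 — H = 0.3941 + j0.4887.
Step 5 — Magnitude: |H| = 0.6278 (-4.0 dB); phase: φ = 51.1°.

|H| = 0.6278 (-4.0 dB), φ = 51.1°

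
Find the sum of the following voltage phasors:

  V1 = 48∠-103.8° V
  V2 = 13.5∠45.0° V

Step 1 — Convert each phasor to rectangular form:
  V1 = 48·(cos(-103.8°) + j·sin(-103.8°)) = -11.45 - j46.61 V
  V2 = 13.5·(cos(45.0°) + j·sin(45.0°)) = 9.546 + j9.546 V
Step 2 — Sum components: V_total = -1.904 - j37.07 V.
Step 3 — Convert to polar: |V_total| = 37.12 V, ∠V_total = -92.9°.

V_total = 37.12∠-92.9° V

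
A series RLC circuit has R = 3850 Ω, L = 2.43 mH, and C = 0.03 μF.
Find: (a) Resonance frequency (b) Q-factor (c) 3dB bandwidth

Step 1 — Resonance: ω₀ = 1/√(LC) = 1/√(0.00243·3e-08) = 1.171e+05 rad/s.
Step 2 — f₀ = ω₀/(2π) = 1.864e+04 Hz.
Step 3 — Series Q: Q = ω₀L/R = 1.171e+05·0.00243/3850 = 0.07392.
Step 4 — Bandwidth: Δω = ω₀/Q = 1.584e+06 rad/s; BW = Δω/(2π) = 2.522e+05 Hz.

(a) f₀ = 1.864e+04 Hz  (b) Q = 0.07392  (c) BW = 2.522e+05 Hz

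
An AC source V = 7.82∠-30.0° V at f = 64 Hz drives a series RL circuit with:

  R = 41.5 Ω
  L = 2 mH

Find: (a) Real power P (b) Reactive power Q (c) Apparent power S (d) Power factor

Step 1 — Angular frequency: ω = 2π·f = 2π·64 = 402.1 rad/s.
Step 2 — Component impedances:
  R: Z = R = 41.5 Ω
  L: Z = jωL = j·402.1·0.002 = 0 + j0.8042 Ω
Step 3 — Series combination: Z_total = R + L = 41.5 + j0.8042 Ω = 41.51∠1.1° Ω.
Step 4 — Source phasor: V = 7.82∠-30.0° V = 6.772 - j3.91 V.
Step 5 — Current: I = V / Z = 0.1613 - j0.09734 A = 0.1884∠-31.1° A.
Step 6 — Complex power: S = V·I* = 1.473 + j0.02855 VA.
Step 7 — Real power: P = Re(S) = 1.473 W.
Step 8 — Reactive power: Q = Im(S) = 0.02855 VAR.
Step 9 — Apparent power: |S| = 1.473 VA.
Step 10 — Power factor: PF = P/|S| = 0.9998 (lagging).

(a) P = 1.473 W  (b) Q = 0.02855 VAR  (c) S = 1.473 VA  (d) PF = 0.9998 (lagging)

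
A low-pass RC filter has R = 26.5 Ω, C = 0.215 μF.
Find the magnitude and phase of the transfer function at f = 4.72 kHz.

Step 1 — Angular frequency: ω = 2π·4720 = 2.966e+04 rad/s.
Step 2 — Transfer function: H(jω) = 1/(1 + jωRC).
Step 3 — Denominator: 1 + jωRC = 1 + j·2.966e+04·26.5·2.15e-07 = 1 + j0.169.
Step 4 — H = 0.9722 - j0.1643.
Step 5 — Magnitude: |H| = 0.986 (-0.1 dB); phase: φ = -9.6°.

|H| = 0.986 (-0.1 dB), φ = -9.6°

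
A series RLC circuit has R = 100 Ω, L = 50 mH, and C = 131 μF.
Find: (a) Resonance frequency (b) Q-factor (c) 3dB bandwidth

Step 1 — Resonance: ω₀ = 1/√(LC) = 1/√(0.05·0.000131) = 390.7 rad/s.
Step 2 — f₀ = ω₀/(2π) = 62.19 Hz.
Step 3 — Series Q: Q = ω₀L/R = 390.7·0.05/100 = 0.1954.
Step 4 — Bandwidth: Δω = ω₀/Q = 2000 rad/s; BW = Δω/(2π) = 318.3 Hz.

(a) f₀ = 62.19 Hz  (b) Q = 0.1954  (c) BW = 318.3 Hz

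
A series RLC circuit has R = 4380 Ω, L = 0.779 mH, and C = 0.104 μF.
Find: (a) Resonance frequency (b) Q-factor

Step 1 — Resonance condition Im(Z)=0 gives ω₀ = 1/√(LC).
Step 2 — ω₀ = 1/√(0.000779·1.04e-07) = 1.111e+05 rad/s.
Step 3 — f₀ = ω₀/(2π) = 1.768e+04 Hz.
Step 4 — Series Q: Q = ω₀L/R = 1.111e+05·0.000779/4380 = 0.01976.

(a) f₀ = 1.768e+04 Hz  (b) Q = 0.01976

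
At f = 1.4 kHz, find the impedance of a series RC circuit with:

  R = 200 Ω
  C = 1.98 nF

Step 1 — Angular frequency: ω = 2π·f = 2π·1400 = 8796 rad/s.
Step 2 — Component impedances:
  R: Z = R = 200 Ω
  C: Z = 1/(jωC) = -j/(ω·C) = 0 - j5.742e+04 Ω
Step 3 — Series combination: Z_total = R + C = 200 - j5.742e+04 Ω = 5.742e+04∠-89.8° Ω.

Z = 200 - j5.742e+04 Ω = 5.742e+04∠-89.8° Ω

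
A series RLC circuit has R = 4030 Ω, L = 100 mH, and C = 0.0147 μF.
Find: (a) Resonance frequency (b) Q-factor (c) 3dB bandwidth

Step 1 — Resonance condition Im(Z)=0 gives ω₀ = 1/√(LC).
Step 2 — ω₀ = 1/√(0.1·1.47e-08) = 2.608e+04 rad/s.
Step 3 — f₀ = ω₀/(2π) = 4151 Hz.
Step 4 — Series Q: Q = ω₀L/R = 2.608e+04·0.1/4030 = 0.6472.
Step 5 — 3dB bandwidth: Δω = ω₀/Q = 4.03e+04 rad/s; BW = Δω/(2π) = 6414 Hz.

(a) f₀ = 4151 Hz  (b) Q = 0.6472  (c) BW = 6414 Hz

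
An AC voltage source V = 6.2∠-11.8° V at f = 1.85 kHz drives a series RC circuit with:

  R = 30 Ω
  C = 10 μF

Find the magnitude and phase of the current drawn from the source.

Step 1 — Angular frequency: ω = 2π·f = 2π·1850 = 1.162e+04 rad/s.
Step 2 — Component impedances:
  R: Z = R = 30 Ω
  C: Z = 1/(jωC) = -j/(ω·C) = 0 - j8.603 Ω
Step 3 — Series combination: Z_total = R + C = 30 - j8.603 Ω = 31.21∠-16.0° Ω.
Step 4 — Source phasor: V = 6.2∠-11.8° V = 6.069 - j1.268 V.
Step 5 — Ohm's law: I = V / Z_total = (6.069 - j1.268) / (30 - j8.603) = 0.1981 + j0.01455 A.
Step 6 — Convert to polar: |I| = 0.1987 A, ∠I = 4.2°.

I = 0.1987∠4.2° A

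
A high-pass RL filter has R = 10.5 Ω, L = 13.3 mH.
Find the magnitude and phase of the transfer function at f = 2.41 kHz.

Step 1 — Angular frequency: ω = 2π·2410 = 1.514e+04 rad/s.
Step 2 — Transfer function: H(jω) = jωL/(R + jωL).
Step 3 — Numerator jωL = j·201.4; denominator R + jωL = 10.5 + j201.4.
Step 4 — H = 0.9973 + j0.052.
Step 5 — Magnitude: |H| = 0.9986 (-0.0 dB); phase: φ = 3.0°.

|H| = 0.9986 (-0.0 dB), φ = 3.0°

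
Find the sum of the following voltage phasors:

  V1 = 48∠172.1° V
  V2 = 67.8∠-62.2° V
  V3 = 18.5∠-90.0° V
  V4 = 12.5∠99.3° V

Step 1 — Convert each phasor to rectangular form:
  V1 = 48·(cos(172.1°) + j·sin(172.1°)) = -47.54 + j6.597 V
  V2 = 67.8·(cos(-62.2°) + j·sin(-62.2°)) = 31.62 - j59.97 V
  V3 = 18.5·(cos(-90.0°) + j·sin(-90.0°)) = 0 - j18.5 V
  V4 = 12.5·(cos(99.3°) + j·sin(99.3°)) = -2.02 + j12.34 V
Step 2 — Sum components: V_total = -17.94 - j59.54 V.
Step 3 — Convert to polar: |V_total| = 62.19 V, ∠V_total = -106.8°.

V_total = 62.19∠-106.8° V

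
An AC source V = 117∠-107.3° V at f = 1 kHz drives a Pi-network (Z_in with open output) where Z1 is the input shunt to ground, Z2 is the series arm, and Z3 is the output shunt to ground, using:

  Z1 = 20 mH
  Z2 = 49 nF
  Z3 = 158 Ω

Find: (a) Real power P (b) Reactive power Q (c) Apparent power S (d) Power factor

Step 1 — Angular frequency: ω = 2π·f = 2π·1000 = 6283 rad/s.
Step 2 — Component impedances:
  Z1: Z = jωL = j·6283·0.02 = 0 + j125.7 Ω
  Z2: Z = 1/(jωC) = -j/(ω·C) = 0 - j3248 Ω
  Z3: Z = R = 158 Ω
Step 3 — With open output, the series arm Z2 and the output shunt Z3 appear in series to ground: Z2 + Z3 = 158 - j3248 Ω.
Step 4 — Parallel with input shunt Z1: Z_in = Z1 || (Z2 + Z3) = 0.2553 + j130.7 Ω = 130.7∠89.9° Ω.
Step 5 — Source phasor: V = 117∠-107.3° V = -34.79 - j111.7 V.
Step 6 — Current: I = V / Z = -0.8551 + j0.2645 A = 0.8951∠162.8° A.
Step 7 — Complex power: S = V·I* = 0.2045 + j104.7 VA.
Step 8 — Real power: P = Re(S) = 0.2045 W.
Step 9 — Reactive power: Q = Im(S) = 104.7 VAR.
Step 10 — Apparent power: |S| = 104.7 VA.
Step 11 — Power factor: PF = P/|S| = 0.001953 (lagging).

(a) P = 0.2045 W  (b) Q = 104.7 VAR  (c) S = 104.7 VA  (d) PF = 0.001953 (lagging)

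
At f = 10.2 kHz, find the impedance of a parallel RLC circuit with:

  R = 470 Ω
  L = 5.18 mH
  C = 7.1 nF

Step 1 — Angular frequency: ω = 2π·f = 2π·1.02e+04 = 6.409e+04 rad/s.
Step 2 — Component impedances:
  R: Z = R = 470 Ω
  L: Z = jωL = j·6.409e+04·0.00518 = 0 + j332 Ω
  C: Z = 1/(jωC) = -j/(ω·C) = 0 - j2198 Ω
Step 3 — Parallel combination: 1/Z_total = 1/R + 1/L + 1/C; Z_total = 192.3 + j231.1 Ω = 300.6∠50.2° Ω.

Z = 192.3 + j231.1 Ω = 300.6∠50.2° Ω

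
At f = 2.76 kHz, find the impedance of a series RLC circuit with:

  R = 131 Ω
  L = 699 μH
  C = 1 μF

Step 1 — Angular frequency: ω = 2π·f = 2π·2760 = 1.734e+04 rad/s.
Step 2 — Component impedances:
  R: Z = R = 131 Ω
  L: Z = jωL = j·1.734e+04·0.000699 = 0 + j12.12 Ω
  C: Z = 1/(jωC) = -j/(ω·C) = 0 - j57.66 Ω
Step 3 — Series combination: Z_total = R + L + C = 131 - j45.54 Ω = 138.7∠-19.2° Ω.

Z = 131 - j45.54 Ω = 138.7∠-19.2° Ω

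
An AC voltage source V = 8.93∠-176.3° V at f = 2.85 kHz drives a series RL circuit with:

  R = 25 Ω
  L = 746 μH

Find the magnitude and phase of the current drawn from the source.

Step 1 — Angular frequency: ω = 2π·f = 2π·2850 = 1.791e+04 rad/s.
Step 2 — Component impedances:
  R: Z = R = 25 Ω
  L: Z = jωL = j·1.791e+04·0.000746 = 0 + j13.36 Ω
Step 3 — Series combination: Z_total = R + L = 25 + j13.36 Ω = 28.35∠28.1° Ω.
Step 4 — Source phasor: V = 8.93∠-176.3° V = -8.911 - j0.5763 V.
Step 5 — Ohm's law: I = V / Z_total = (-8.911 - j0.5763) / (25 + j13.36) = -0.2869 + j0.1302 A.
Step 6 — Convert to polar: |I| = 0.315 A, ∠I = 155.6°.

I = 0.315∠155.6° A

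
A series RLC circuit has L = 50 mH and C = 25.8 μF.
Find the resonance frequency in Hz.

Step 1 — Resonance condition Im(Z)=0 gives ω₀ = 1/√(LC).
Step 2 — ω₀ = 1/√(0.05·2.58e-05) = 880.5 rad/s.
Step 3 — f₀ = ω₀/(2π) = 140.1 Hz.

f₀ = 140.1 Hz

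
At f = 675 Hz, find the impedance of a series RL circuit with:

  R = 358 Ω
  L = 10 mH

Step 1 — Angular frequency: ω = 2π·f = 2π·675 = 4241 rad/s.
Step 2 — Component impedances:
  R: Z = R = 358 Ω
  L: Z = jωL = j·4241·0.01 = 0 + j42.41 Ω
Step 3 — Series combination: Z_total = R + L = 358 + j42.41 Ω = 360.5∠6.8° Ω.

Z = 358 + j42.41 Ω = 360.5∠6.8° Ω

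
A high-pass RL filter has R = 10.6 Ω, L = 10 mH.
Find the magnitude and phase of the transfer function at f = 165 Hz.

Step 1 — Angular frequency: ω = 2π·165 = 1037 rad/s.
Step 2 — Transfer function: H(jω) = jωL/(R + jωL).
Step 3 — Numerator jωL = j·10.37; denominator R + jωL = 10.6 + j10.37.
Step 4 — H = 0.4889 + j0.4999.
Step 5 — Magnitude: |H| = 0.6992 (-3.1 dB); phase: φ = 45.6°.

|H| = 0.6992 (-3.1 dB), φ = 45.6°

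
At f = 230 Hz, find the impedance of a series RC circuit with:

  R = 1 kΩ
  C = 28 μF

Step 1 — Angular frequency: ω = 2π·f = 2π·230 = 1445 rad/s.
Step 2 — Component impedances:
  R: Z = R = 1000 Ω
  C: Z = 1/(jωC) = -j/(ω·C) = 0 - j24.71 Ω
Step 3 — Series combination: Z_total = R + C = 1000 - j24.71 Ω = 1000∠-1.4° Ω.

Z = 1000 - j24.71 Ω = 1000∠-1.4° Ω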